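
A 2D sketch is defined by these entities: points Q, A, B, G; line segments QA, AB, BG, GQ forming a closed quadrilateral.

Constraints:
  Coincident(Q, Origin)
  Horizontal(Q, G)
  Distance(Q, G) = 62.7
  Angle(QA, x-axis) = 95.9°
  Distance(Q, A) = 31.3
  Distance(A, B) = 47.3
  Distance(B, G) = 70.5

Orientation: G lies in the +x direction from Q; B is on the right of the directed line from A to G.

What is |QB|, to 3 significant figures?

17.1

Checks: |AB| = 47.30 ✓; |BG| = 70.50 ✓.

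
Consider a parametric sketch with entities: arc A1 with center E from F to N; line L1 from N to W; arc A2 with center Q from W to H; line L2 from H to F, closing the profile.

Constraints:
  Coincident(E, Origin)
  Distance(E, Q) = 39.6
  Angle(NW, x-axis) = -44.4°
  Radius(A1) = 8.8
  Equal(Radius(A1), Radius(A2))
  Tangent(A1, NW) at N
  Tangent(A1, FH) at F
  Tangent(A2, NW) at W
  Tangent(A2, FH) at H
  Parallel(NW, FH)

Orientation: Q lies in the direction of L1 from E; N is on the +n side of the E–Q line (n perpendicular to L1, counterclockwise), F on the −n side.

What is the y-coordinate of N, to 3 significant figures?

6.29

The slot axis is L1's direction at -44.4°, so u = (cos -44.4°, sin -44.4°) = (0.714, -0.700) and n = (−sin -44.4°, cos -44.4°) = (0.700, 0.714). E is at the origin and Q lies 39.6 along u from E, so Q = 39.6·u = (28.3, -27.7). Tangency of A1 to both parallel lines with radius 8.8 puts N and F at E ± 8.8·n: N = (6.16, 6.29), F = (-6.16, -6.29). So N.y = 6.29.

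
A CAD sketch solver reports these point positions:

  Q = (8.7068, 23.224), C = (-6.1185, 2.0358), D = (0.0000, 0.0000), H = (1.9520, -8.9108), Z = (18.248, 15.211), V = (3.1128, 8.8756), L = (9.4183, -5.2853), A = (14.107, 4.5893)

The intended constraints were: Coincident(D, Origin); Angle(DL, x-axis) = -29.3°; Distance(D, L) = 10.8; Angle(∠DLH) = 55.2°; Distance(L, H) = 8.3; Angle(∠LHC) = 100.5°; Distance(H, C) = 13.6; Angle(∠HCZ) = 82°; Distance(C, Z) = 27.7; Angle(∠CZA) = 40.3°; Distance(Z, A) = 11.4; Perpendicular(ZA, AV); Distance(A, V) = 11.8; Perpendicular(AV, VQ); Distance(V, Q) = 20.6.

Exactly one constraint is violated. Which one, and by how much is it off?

Distance(V, Q) = 20.6 — off by 5.20.

D = (0.00, 0.00) ✓; DL at -29.30° ✓; |DL| = 10.80 ✓; ∠DLH = 55.20° ✓; |LH| = 8.300 ✓; ∠LHC = 100.5° ✓; |HC| = 13.60 ✓; ∠HCZ = 82.00° ✓; |CZ| = 27.70 ✓; ∠CZA = 40.30° ✓; |ZA| = 11.40 ✓; ∠(ZA, AV) = 90.00° ✓; |AV| = 11.80 ✓; ∠(AV, VQ) = 90.00° ✓; |VQ| = 15.40 ✗.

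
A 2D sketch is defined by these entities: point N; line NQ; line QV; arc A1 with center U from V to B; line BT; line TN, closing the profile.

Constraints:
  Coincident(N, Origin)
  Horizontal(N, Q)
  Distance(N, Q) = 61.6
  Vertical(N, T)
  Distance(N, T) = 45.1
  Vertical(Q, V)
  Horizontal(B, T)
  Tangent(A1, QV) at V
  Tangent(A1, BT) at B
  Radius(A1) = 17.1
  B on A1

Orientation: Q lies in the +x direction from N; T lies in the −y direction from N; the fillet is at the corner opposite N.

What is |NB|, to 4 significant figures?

63.36

The virtual corner opposite N is at (61.60, -45.10). A1 meets QV tangentially, so UV is at right angles to QV and tangency of A1 to BT means the radius UB is perpendicular to BT, with radius 17.1, so the center U sits 17.1 in from both sides at U = (44.50, -28.00). That places the tangent points at V = (61.60, -28.00) on QV and B = (44.50, -45.10) on BT. Then |NB| = |B − N| = 63.36.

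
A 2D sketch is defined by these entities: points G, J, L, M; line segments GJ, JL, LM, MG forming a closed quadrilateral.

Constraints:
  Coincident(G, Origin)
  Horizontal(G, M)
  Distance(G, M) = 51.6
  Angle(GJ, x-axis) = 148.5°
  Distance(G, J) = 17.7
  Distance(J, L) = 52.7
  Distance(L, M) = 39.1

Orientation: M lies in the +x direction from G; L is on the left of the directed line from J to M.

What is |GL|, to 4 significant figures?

46.16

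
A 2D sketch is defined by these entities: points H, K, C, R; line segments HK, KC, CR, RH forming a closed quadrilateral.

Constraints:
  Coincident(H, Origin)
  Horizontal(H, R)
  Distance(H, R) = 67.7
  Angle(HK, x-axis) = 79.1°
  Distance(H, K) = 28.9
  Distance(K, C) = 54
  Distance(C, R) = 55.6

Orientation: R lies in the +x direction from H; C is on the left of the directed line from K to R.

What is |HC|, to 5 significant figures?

75.552

Checks: H = (0.00, 0.00) ✓; |KC| = 54.00 ✓; |CR| = 55.60 ✓.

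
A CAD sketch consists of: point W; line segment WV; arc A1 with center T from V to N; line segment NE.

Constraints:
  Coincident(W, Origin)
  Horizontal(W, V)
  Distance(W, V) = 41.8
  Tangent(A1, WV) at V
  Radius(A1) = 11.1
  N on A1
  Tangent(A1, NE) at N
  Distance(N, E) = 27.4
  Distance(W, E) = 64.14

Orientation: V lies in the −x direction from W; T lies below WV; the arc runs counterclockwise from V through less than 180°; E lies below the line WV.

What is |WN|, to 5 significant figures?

54.205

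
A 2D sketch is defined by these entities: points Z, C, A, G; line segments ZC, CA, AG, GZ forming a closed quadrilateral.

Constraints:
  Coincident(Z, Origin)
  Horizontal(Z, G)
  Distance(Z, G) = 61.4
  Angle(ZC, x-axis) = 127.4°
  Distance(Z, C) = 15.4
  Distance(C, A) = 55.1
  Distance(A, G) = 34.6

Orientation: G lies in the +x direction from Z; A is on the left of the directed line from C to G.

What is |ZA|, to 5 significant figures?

52.070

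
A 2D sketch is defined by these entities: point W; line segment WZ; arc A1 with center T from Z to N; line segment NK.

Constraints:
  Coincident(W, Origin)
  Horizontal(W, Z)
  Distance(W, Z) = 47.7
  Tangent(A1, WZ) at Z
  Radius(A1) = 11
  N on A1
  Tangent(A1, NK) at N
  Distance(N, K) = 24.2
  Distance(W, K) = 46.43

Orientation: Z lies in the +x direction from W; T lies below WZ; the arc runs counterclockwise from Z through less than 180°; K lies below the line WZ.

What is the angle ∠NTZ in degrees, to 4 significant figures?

80.12°

W is at the origin; WZ is horizontal with |WZ| = 47.7 and Z on the +x side, so Z = (47.70, 0.000). Since A1 is tangent to WZ there, TZ ⟂ WZ, so T = Z + (0, -11) = (47.70, -11.00). Since TN ⟂ NK (tangency), |TK| = √(11.0² + 24.2²) = 26.58 regardless of where N sits on A1. So K lies on both circle(W, 46.43) and circle(T, 26.58); the below-WZ intersection is K = (32.71, -32.95). N is the foot of the tangent from K: N = (36.86, -9.112).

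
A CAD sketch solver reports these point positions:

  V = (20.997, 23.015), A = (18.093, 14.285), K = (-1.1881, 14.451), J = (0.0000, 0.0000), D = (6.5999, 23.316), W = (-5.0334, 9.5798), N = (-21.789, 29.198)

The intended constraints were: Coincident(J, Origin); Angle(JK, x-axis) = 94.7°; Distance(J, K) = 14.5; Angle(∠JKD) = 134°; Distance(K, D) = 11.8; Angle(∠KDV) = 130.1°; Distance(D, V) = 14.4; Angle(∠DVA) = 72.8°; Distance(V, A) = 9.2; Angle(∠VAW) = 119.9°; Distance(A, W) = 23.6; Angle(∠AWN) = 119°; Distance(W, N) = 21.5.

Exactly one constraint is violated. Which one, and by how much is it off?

Distance(W, N) = 21.5 — off by 4.30.

J = (0.00, 0.00) ✓; JK at 94.70° ✓; |JK| = 14.50 ✓; ∠JKD = 134.0° ✓; |KD| = 11.80 ✓; ∠KDV = 130.1° ✓; |DV| = 14.40 ✓; ∠DVA = 72.80° ✓; |VA| = 9.200 ✓; ∠VAW = 119.9° ✓; |AW| = 23.60 ✓; ∠AWN = 119.0° ✓; |WN| = 25.80 ✗.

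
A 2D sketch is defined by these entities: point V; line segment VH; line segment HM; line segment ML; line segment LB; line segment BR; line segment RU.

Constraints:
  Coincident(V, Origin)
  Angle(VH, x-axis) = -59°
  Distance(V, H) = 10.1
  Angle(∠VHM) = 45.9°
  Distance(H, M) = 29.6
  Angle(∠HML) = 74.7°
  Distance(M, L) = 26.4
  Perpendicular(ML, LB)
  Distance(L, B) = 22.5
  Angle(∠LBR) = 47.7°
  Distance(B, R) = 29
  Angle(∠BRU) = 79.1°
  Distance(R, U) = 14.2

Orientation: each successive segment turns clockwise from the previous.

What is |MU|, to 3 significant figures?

17.2

V is at the origin; VH runs at -59.0° with length 10.1, so H = (5.20, -8.66). ∠VHM = 45.9° gives HM at 167° from the x-axis; with |HM| = 29.6, M = (-23.6, -1.95). ∠HML = 74.7° gives ML at 61.6° from the x-axis; with |ML| = 26.4, L = (-11.1, 21.3). The perpendicularity gives LB at right angles to ML, so LB runs at -28.4°; with |LB| = 22.5, B = (8.72, 10.6). ∠LBR = 47.7° gives BR at -161° from the x-axis; with |BR| = 29.0, R = (-18.6, 0.988). ∠BRU = 79.1° gives RU at 98.4° from the x-axis; with |RU| = 14.2, U = (-20.7, 15.0). Then |MU| = |U − M| = 17.2.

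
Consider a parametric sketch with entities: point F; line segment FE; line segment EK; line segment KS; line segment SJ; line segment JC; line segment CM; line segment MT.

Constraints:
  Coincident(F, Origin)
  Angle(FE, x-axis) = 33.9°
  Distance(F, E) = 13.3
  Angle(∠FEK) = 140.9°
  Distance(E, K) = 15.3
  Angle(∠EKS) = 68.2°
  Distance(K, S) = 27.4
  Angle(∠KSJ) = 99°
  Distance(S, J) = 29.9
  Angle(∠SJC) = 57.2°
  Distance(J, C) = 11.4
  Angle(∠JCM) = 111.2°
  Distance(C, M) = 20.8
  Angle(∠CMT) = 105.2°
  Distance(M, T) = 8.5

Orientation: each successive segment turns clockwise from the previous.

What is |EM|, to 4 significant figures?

19.67

F is at the origin; FE runs at 33.9° with length 13.3, so E = (11.04, 7.418). ∠FEK = 140.9° gives EK at -5.200° from the x-axis; with |EK| = 15.3, K = (26.28, 6.031). ∠EKS = 68.2° gives KS at -117.0° from the x-axis; with |KS| = 27.4, S = (13.84, -18.38). ∠KSJ = 99.0° gives SJ at 162.0° from the x-axis; with |SJ| = 29.9, J = (-14.60, -9.143). ∠SJC = 57.2° gives JC at 39.20° from the x-axis; with |JC| = 11.4, C = (-5.765, -1.938). ∠JCM = 111.2° gives CM at -29.60° from the x-axis; with |CM| = 20.8, M = (12.32, -12.21). Then |EM| = |M − E| = 19.67.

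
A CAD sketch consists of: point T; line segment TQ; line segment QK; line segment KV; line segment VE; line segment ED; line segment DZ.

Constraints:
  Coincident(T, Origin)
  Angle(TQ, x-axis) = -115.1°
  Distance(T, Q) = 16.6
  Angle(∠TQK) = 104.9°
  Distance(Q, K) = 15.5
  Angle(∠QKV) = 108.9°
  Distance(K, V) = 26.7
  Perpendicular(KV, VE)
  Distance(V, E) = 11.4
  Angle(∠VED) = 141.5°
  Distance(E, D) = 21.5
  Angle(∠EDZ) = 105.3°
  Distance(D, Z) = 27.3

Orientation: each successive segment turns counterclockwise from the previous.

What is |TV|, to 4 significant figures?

29.87

T is at the origin; TQ runs at -115.1° with length 16.6, so Q = (-7.042, -15.03). ∠TQK = 104.9° gives QK at -40.00° from the x-axis; with |QK| = 15.5, K = (4.832, -25.00). ∠QKV = 108.9° gives KV at 31.10° from the x-axis; with |KV| = 26.7, V = (27.69, -11.20). Then |TV| = |V − T| = 29.87.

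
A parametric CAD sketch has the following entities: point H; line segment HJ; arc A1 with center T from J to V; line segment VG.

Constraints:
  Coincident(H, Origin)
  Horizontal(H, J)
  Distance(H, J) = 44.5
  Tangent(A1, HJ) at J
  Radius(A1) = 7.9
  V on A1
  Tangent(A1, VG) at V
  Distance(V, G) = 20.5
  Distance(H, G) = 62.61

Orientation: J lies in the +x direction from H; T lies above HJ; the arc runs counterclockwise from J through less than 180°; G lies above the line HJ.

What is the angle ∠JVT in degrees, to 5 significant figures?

51.736°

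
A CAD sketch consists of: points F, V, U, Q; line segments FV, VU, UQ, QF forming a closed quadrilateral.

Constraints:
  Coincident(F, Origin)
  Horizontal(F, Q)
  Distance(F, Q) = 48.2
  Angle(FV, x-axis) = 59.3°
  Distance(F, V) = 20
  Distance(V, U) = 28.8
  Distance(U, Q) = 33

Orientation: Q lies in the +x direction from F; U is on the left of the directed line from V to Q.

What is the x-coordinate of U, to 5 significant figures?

35.727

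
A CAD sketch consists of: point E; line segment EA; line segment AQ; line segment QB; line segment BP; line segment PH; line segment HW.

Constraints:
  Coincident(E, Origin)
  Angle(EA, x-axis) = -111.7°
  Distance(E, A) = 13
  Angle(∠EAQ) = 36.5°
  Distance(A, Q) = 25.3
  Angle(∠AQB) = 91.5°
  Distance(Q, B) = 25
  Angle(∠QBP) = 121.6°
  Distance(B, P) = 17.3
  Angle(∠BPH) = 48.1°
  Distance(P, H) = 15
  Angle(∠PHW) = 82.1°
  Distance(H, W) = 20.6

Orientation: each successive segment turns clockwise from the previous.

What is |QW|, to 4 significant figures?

26.82

E is at the origin; EA runs at -111.7° with length 13.0, so A = (-4.807, -12.08). ∠EAQ = 36.5° gives AQ at 104.8° from the x-axis; with |AQ| = 25.3, Q = (-11.27, 12.38). ∠AQB = 91.5° gives QB at 16.30° from the x-axis; with |QB| = 25.0, B = (12.73, 19.40). ∠QBP = 121.6° gives BP at -42.10° from the x-axis; with |BP| = 17.3, P = (25.56, 7.800). ∠BPH = 48.1° gives PH at -174.0° from the x-axis; with |PH| = 15.0, H = (10.64, 6.232). ∠PHW = 82.1° gives HW at 88.10° from the x-axis; with |HW| = 20.6, W = (11.33, 26.82). Then |QW| = |W − Q| = 26.82.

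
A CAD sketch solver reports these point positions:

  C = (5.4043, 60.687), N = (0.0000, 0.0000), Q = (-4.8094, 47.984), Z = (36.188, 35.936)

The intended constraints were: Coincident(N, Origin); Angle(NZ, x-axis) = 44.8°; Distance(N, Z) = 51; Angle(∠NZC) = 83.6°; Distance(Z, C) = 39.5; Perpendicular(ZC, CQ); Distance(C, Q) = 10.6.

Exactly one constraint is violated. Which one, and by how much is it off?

Distance(C, Q) = 10.6 — off by 5.70.

N = (0.00, 0.00) ✓; NZ at 44.80° ✓; |NZ| = 51.00 ✓; ∠NZC = 83.60° ✓; |ZC| = 39.50 ✓; ∠(ZC, CQ) = 90.00° ✓; |CQ| = 16.30 ✗.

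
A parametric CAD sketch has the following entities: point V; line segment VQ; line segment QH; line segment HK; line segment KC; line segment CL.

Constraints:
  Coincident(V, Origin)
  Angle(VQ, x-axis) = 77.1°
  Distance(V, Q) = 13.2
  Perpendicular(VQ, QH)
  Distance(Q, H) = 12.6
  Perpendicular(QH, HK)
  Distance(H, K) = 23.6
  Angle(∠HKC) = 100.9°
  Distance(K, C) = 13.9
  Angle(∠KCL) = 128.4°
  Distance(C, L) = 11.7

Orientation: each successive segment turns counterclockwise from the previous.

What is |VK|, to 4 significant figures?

16.34

The perpendicularity gives QH at right angles to VQ, so QH runs at 167.1°; with |QH| = 12.6, H = (-9.335, 15.68). The perpendicularity gives HK at right angles to QH, so HK runs at -102.9°; with |HK| = 23.6, K = (-14.60, -7.325). Then |VK| = |K − V| = 16.34.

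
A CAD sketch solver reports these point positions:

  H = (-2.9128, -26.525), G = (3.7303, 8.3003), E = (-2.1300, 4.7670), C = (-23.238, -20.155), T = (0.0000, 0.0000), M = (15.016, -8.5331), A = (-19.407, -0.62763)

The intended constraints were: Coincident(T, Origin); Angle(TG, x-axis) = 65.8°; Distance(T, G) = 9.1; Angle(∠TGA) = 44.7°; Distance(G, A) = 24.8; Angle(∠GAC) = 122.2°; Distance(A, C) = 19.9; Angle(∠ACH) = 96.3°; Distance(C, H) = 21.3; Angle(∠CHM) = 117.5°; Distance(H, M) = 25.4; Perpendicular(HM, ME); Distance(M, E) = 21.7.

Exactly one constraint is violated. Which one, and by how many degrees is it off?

Perpendicular(HM, ME) — off by 7.10°.

T = (0.00, 0.00) ✓; TG at 65.80° ✓; |TG| = 9.100 ✓; ∠TGA = 44.70° ✓; |GA| = 24.80 ✓; ∠GAC = 122.2° ✓; |AC| = 19.90 ✓; ∠ACH = 96.30° ✓; |CH| = 21.30 ✓; ∠CHM = 117.5° ✓; |HM| = 25.40 ✓; ∠(HM, ME) = 97.10° ✗; |ME| = 21.70 ✓.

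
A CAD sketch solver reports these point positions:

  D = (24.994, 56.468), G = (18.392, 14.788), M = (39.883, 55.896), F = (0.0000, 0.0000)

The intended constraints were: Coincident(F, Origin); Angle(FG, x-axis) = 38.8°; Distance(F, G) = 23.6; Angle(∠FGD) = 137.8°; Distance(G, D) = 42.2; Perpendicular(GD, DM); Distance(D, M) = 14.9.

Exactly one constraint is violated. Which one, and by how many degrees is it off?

Perpendicular(GD, DM) — off by 6.80°.

F = (0.00, 0.00) ✓; FG at 38.80° ✓; |FG| = 23.60 ✓; ∠FGD = 137.8° ✓; |GD| = 42.20 ✓; ∠(GD, DM) = 83.20° ✗; |DM| = 14.90 ✓.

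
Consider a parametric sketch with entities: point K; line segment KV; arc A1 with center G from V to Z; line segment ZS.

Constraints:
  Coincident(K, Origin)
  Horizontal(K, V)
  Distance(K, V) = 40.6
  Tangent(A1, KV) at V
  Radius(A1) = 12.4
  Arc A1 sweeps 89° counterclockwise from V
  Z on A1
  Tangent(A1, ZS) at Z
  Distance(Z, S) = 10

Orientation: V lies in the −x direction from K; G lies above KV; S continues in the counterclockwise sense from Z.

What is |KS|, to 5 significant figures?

35.743

K is at the origin; K and V share the same y with |KV| = 40.6 and V on the −x side, so V = (-40.600, 0.0000). A1 meets KV tangentially, so GV is at right angles to KV, so G = V + (0, 12.4) = (-40.600, 12.400). On A1, V sits at bearing -90° from G; an 89° counterclockwise sweep puts Z at bearing -1°, so Z = G + 12.4·(cos -1°, sin -1°) = (-28.202, 12.184). A1 meets ZS tangentially, so GZ is at right angles to ZS, so ZS runs along (−sin -1°, cos -1°); with |ZS| = 10.0, S = (-28.027, 22.182). Then |KS| = |S − K| = 35.743.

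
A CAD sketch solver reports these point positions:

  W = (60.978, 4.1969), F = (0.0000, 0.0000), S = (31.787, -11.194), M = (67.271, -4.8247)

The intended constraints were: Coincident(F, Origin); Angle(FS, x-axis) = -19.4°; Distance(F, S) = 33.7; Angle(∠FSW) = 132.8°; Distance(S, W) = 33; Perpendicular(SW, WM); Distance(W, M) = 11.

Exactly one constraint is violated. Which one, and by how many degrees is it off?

Perpendicular(SW, WM) — off by 7.10°.

F = (0.00, 0.00) ✓; FS at -19.40° ✓; |FS| = 33.70 ✓; ∠FSW = 132.8° ✓; |SW| = 33.00 ✓; ∠(SW, WM) = 82.90° ✗; |WM| = 11.00 ✓.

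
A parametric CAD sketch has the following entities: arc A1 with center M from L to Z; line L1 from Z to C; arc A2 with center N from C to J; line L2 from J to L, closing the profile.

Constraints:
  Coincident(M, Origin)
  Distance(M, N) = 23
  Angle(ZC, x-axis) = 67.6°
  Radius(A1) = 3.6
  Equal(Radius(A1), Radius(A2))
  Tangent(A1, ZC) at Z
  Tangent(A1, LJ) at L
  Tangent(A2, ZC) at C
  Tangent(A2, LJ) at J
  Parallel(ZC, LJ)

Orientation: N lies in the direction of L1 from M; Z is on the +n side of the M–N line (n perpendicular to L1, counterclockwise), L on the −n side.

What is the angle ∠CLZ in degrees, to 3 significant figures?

72.6°

Tangency of A1 to both parallel lines with radius 3.6 puts Z and L at M ± 3.6·n: Z = (-3.33, 1.37), L = (3.33, -1.37). Equal radii place C and J the same way about N: C = N + 3.6·n = (5.44, 22.6), J = N − 3.6·n = (12.1, 19.9). Then cos ∠CLZ = LC·LZ / (|LC||LZ|), giving 72.6°.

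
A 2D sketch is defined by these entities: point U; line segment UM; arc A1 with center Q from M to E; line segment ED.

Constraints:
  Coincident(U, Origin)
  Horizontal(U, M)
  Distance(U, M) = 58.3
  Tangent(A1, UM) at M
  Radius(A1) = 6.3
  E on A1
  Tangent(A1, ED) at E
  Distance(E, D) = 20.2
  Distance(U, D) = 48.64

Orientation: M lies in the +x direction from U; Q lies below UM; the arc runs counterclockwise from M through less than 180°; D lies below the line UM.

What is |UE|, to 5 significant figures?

52.783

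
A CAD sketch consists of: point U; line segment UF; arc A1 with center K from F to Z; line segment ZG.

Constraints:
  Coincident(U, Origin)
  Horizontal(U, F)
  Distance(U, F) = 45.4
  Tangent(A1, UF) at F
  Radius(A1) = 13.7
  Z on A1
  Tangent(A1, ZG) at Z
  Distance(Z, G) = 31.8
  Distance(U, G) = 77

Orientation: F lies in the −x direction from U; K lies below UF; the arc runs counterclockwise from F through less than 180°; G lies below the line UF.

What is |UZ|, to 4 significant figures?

60.06

U is at the origin; UF is horizontal with |UF| = 45.4 and F on the −x side, so F = (-45.40, 0.000). A1 meets UF tangentially, so KF is at right angles to UF, so K = F + (0, -13.7) = (-45.40, -13.70). Since KZ ⟂ ZG (tangency), |KG| = √(13.7² + 31.8²) = 34.63 regardless of where Z sits on A1. So G lies on both circle(U, 77.0) and circle(K, 34.63); the below-UF intersection is G = (-63.89, -42.97). Z is the foot of the tangent from G: Z = (-58.93, -11.56).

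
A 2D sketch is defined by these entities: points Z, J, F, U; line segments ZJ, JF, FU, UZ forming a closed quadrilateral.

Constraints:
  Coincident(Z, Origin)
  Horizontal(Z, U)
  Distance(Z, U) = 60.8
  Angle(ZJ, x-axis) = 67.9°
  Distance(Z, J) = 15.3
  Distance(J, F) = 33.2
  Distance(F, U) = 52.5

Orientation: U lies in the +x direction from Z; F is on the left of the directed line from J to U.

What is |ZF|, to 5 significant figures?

48.038

Checks: |JF| = 33.20 ✓; |FU| = 52.50 ✓.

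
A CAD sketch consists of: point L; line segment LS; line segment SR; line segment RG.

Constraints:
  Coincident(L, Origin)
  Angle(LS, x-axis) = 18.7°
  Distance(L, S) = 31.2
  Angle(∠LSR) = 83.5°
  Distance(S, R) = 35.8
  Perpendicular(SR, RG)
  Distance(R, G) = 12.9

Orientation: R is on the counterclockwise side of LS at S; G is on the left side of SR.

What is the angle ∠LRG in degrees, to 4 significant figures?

46.15°

L is at the origin; LS runs at 18.7° with length 31.2, so S = 31.2·(cos 18.7°, sin 18.7°) = (29.55, 10.00). ∠LSR = 83.5°, so SR runs at 18.7° + (180° − 83.5°) = 115.2° from the x-axis; with |SR| = 35.8, R = S + 35.8·(cos 115.2°, sin 115.2°) = (14.31, 42.40). SR is perpendicular to RG; with |RG| = 12.9 on the left of SR, G = R + 12.9·(-0.9048, -0.4258) = (2.638, 36.90). Then cos ∠LRG = RL·RG / (|RL||RG|), giving 46.15°.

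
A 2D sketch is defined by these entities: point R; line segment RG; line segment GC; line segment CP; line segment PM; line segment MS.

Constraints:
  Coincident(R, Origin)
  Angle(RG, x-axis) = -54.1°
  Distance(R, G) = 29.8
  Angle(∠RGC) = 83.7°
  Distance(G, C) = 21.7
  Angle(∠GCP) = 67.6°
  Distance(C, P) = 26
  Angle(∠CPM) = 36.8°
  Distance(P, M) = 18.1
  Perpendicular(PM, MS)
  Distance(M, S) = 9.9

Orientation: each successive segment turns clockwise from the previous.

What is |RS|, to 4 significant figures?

28.97

R is at the origin; RG runs at -54.1° with length 29.8, so G = (17.47, -24.14). ∠RGC = 83.7° gives GC at -150.4° from the x-axis; with |GC| = 21.7, C = (-1.394, -34.86). ∠GCP = 67.6° gives CP at 97.20° from the x-axis; with |CP| = 26.0, P = (-4.653, -9.063). ∠CPM = 36.8° gives PM at -46.00° from the x-axis; with |PM| = 18.1, M = (7.921, -22.08). PM ⟂ MS, so MS runs at -136.0°; with |MS| = 9.9, S = (0.7990, -28.96). Then |RS| = |S − R| = 28.97.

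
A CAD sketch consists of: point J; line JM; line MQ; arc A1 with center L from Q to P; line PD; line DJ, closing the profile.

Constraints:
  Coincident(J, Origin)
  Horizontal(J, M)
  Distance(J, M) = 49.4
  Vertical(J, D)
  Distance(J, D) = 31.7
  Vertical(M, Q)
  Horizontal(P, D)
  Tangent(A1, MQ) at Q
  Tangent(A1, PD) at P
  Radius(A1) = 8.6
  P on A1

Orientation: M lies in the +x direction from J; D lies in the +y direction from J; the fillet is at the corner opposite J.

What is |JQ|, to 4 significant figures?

54.53

J is at the origin; JM is horizontal with |JM| = 49.4 and M on the +x side, so M = (49.40, 0.000). JD is vertical with |JD| = 31.7 and D on the +y side, so D = (0.000, 31.70). The virtual corner opposite J is at (49.40, 31.70). Tangency of A1 to MQ means the radius LQ is perpendicular to MQ and A1 meets PD tangentially, so LP is at right angles to PD, with radius 8.6, so the center L sits 8.6 in from both sides at L = (40.80, 23.10). That places the tangent points at Q = (49.40, 23.10) on MQ and P = (40.80, 31.70) on PD. Then |JQ| = |Q − J| = 54.53.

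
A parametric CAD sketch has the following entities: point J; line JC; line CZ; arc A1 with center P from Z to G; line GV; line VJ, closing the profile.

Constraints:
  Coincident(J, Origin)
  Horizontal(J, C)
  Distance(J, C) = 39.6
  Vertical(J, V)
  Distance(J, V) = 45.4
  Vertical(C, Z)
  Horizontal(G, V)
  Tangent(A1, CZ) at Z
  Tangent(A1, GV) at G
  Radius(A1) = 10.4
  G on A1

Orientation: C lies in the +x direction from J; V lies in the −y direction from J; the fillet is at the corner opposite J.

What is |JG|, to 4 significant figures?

53.98

J is at the origin; J and C share the same y with |JC| = 39.6 and C on the +x side, so C = (39.60, 0.000). J and V share the same x with |JV| = 45.4 and V on the −y side, so V = (0.000, -45.40). The virtual corner opposite J is at (39.60, -45.40). The tangent condition forces PZ to be normal to CZ and A1 meets GV tangentially, so PG is at right angles to GV, with radius 10.4, so the center P sits 10.4 in from both sides at P = (29.20, -35.00). That places the tangent points at Z = (39.60, -35.00) on CZ and G = (29.20, -45.40) on GV. Then |JG| = |G − J| = 53.98.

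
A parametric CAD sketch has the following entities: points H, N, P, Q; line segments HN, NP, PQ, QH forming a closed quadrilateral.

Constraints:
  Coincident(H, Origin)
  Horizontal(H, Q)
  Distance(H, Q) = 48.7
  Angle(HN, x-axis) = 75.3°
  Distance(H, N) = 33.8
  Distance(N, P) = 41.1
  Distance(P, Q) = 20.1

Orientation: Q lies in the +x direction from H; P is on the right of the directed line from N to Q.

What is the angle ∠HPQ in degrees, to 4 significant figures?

165.2°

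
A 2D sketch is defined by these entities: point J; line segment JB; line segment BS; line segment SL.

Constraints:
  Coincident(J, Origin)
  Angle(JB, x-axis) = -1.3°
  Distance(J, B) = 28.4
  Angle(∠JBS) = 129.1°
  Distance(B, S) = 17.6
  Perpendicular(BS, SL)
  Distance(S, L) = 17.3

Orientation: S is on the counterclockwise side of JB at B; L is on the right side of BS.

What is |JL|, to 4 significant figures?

53.00

∠JBS = 129.1°, so BS runs at -1.3° + (180° − 129.1°) = 49.60° from the x-axis; with |BS| = 17.6, S = B + 17.6·(cos 49.60°, sin 49.60°) = (39.80, 12.76). BS is perpendicular to SL; with |SL| = 17.3 on the right of BS, L = S + 17.3·(0.7615, -0.6481) = (52.97, 1.546). Then |JL| = |L − J| = 53.00.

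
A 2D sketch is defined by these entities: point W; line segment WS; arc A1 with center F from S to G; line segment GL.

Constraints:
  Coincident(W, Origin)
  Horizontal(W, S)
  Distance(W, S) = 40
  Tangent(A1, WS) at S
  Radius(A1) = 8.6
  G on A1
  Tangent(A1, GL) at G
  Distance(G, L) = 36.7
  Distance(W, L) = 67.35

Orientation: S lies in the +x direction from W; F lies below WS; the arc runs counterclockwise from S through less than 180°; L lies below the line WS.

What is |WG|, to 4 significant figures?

34.89

W is at the origin; WS is horizontal with |WS| = 40.0 and S on the +x side, so S = (40.00, 0.000). Tangency of A1 to WS means the radius FS is perpendicular to WS, so F = S + (0, -8.6) = (40.00, -8.600). Since FG ⟂ GL (tangency), |FL| = √(8.6² + 36.7²) = 37.69 regardless of where G sits on A1. So L lies on both circle(W, 67.35) and circle(F, 37.69); the below-WS intersection is L = (50.21, -44.88). G is the foot of the tangent from L: G = (32.47, -12.76).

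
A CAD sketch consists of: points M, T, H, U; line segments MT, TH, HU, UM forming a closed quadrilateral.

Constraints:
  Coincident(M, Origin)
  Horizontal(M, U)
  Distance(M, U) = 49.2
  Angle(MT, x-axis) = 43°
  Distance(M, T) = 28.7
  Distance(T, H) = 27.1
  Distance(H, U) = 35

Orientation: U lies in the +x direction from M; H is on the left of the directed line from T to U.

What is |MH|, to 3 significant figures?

55.6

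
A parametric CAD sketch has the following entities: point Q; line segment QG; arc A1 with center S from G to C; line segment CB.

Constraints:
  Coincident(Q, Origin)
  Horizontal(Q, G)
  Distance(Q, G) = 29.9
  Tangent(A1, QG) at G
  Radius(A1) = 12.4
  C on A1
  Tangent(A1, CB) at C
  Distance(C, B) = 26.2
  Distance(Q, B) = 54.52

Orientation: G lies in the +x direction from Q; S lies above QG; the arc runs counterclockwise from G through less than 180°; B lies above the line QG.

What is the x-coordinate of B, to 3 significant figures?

36.3

Q is at the origin; Q and G share the same y with |QG| = 29.9 and G on the +x side, so G = (29.9, 0.00). Since A1 is tangent to QG there, SG ⟂ QG, so S = G + (0, 12.4) = (29.9, 12.4). Since SC ⟂ CB (tangency), |SB| = √(12.4² + 26.2²) = 29.0 regardless of where C sits on A1. So B lies on both circle(Q, 54.52) and circle(S, 29.0); the above-QG intersection is B = (36.3, 40.7). C is the foot of the tangent from B: C = (42.0, 15.1).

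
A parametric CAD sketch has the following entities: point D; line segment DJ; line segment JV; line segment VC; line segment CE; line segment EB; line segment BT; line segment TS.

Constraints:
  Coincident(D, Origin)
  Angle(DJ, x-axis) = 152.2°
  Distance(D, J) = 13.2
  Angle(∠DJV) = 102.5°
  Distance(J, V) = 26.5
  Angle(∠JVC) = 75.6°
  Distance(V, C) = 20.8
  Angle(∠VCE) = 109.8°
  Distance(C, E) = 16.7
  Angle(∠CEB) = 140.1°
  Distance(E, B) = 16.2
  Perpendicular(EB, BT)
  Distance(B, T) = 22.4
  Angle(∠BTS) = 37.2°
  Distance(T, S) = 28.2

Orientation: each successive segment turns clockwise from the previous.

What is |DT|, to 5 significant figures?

20.029

D is at the origin; DJ runs at 152.2° with length 13.2, so J = (-11.676, 6.1563). ∠DJV = 102.5° gives JV at 74.700° from the x-axis; with |JV| = 26.5, V = (-4.6838, 31.717). ∠JVC = 75.6° gives VC at -29.700° from the x-axis; with |VC| = 20.8, C = (13.384, 21.412). ∠VCE = 109.8° gives CE at -99.900° from the x-axis; with |CE| = 16.7, E = (10.512, 4.9602). ∠CEB = 140.1° gives EB at -139.80° from the x-axis; with |EB| = 16.2, B = (-1.8610, -5.4962). EB ⟂ BT, so BT runs at 130.20°; with |BT| = 22.4, T = (-16.319, 11.613). Then |DT| = |T − D| = 20.029.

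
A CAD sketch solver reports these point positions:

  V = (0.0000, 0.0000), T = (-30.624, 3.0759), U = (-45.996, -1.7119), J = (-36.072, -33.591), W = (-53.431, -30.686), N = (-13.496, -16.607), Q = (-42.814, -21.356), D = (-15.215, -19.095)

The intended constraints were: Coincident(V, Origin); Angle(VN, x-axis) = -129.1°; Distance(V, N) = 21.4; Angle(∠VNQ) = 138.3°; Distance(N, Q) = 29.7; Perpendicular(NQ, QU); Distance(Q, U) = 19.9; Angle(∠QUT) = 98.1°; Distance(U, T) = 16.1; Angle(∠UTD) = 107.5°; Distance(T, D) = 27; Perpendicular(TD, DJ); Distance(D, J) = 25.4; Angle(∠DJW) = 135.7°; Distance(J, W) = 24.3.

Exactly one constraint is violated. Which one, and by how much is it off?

Distance(J, W) = 24.3 — off by 6.70.

V = (0.00, 0.00) ✓; VN at -129.1° ✓; |VN| = 21.40 ✓; ∠VNQ = 138.3° ✓; |NQ| = 29.70 ✓; ∠(NQ, QU) = 90.00° ✓; |QU| = 19.90 ✓; ∠QUT = 98.10° ✓; |UT| = 16.10 ✓; ∠UTD = 107.5° ✓; |TD| = 27.00 ✓; ∠(TD, DJ) = 90.00° ✓; |DJ| = 25.40 ✓; ∠DJW = 135.7° ✓; |JW| = 17.60 ✗.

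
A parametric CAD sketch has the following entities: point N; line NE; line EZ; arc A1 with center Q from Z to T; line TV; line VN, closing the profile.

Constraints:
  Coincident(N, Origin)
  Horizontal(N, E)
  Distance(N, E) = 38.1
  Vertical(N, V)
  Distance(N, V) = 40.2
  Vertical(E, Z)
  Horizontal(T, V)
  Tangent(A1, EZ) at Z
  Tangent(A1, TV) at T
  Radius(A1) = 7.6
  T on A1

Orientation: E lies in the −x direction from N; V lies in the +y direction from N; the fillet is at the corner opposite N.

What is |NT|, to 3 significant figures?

50.5

N is at the origin; NE is horizontal with |NE| = 38.1 and E on the −x side, so E = (-38.1, 0.00). NV is vertical with |NV| = 40.2 and V on the +y side, so V = (0.00, 40.2). The virtual corner opposite N is at (-38.1, 40.2). Since A1 is tangent to EZ there, QZ ⟂ EZ and A1 meets TV tangentially, so QT is at right angles to TV, with radius 7.6, so the center Q sits 7.6 in from both sides at Q = (-30.5, 32.6). That places the tangent points at Z = (-38.1, 32.6) on EZ and T = (-30.5, 40.2) on TV. Then |NT| = |T − N| = 50.5.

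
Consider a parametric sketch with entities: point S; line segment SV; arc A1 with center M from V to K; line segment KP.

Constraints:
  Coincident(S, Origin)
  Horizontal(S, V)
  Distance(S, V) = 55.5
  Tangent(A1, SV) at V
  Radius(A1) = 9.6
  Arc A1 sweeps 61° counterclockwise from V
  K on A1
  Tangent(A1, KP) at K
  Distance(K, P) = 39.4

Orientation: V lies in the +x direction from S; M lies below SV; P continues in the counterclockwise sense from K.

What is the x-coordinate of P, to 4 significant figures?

28.00

S is at the origin; S and V share the same y with |SV| = 55.5 and V on the +x side, so V = (55.50, 0.000). The tangent condition forces MV to be normal to SV, so M = V + (0, -9.6) = (55.50, -9.600). On A1, V sits at bearing 90° from M; a 61° counterclockwise sweep puts K at bearing 151°, so K = M + 9.6·(cos 151°, sin 151°) = (47.10, -4.946). A1 meets KP tangentially, so MK is at right angles to KP, so KP runs along (−sin 151°, cos 151°); with |KP| = 39.4, P = (28.00, -39.41). So P.x = 28.00.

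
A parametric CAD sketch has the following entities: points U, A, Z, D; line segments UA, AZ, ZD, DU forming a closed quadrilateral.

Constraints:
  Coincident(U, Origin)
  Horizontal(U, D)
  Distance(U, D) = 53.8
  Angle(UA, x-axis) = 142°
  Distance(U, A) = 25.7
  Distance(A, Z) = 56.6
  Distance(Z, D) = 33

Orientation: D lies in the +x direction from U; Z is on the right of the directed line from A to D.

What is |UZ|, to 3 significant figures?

30.9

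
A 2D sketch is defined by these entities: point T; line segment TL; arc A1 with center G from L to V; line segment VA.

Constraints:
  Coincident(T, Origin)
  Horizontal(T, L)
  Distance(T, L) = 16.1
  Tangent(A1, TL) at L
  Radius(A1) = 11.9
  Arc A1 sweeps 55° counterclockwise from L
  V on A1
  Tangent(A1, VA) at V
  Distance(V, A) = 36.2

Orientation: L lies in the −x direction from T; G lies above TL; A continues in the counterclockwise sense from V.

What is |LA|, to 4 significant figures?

46.23

T is at the origin; T and L share the same y with |TL| = 16.1 and L on the −x side, so L = (-16.10, 0.000). Tangency of A1 to TL means the radius GL is perpendicular to TL, so G = L + (0, 11.9) = (-16.10, 11.90). On A1, L sits at bearing -90° from G; a 55° counterclockwise sweep puts V at bearing -35°, so V = G + 11.9·(cos -35°, sin -35°) = (-6.352, 5.074). The tangent condition forces GV to be normal to VA, so VA runs along (−sin -35°, cos -35°); with |VA| = 36.2, A = (14.41, 34.73). Then |LA| = |A − L| = 46.23.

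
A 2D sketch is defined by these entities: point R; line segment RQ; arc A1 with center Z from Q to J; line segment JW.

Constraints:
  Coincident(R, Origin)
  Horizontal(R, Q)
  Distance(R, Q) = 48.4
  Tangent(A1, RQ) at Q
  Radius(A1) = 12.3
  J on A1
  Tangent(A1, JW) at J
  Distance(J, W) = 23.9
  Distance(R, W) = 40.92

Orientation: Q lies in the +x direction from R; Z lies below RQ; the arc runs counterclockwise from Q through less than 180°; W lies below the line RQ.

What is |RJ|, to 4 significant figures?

37.79

R is at the origin; RQ is horizontal with |RQ| = 48.4 and Q on the +x side, so Q = (48.40, 0.000). The tangent condition forces ZQ to be normal to RQ, so Z = Q + (0, -12.3) = (48.40, -12.30). Since ZJ ⟂ JW (tangency), |ZW| = √(12.3² + 23.9²) = 26.88 regardless of where J sits on A1. So W lies on both circle(R, 40.92) and circle(Z, 26.88); the below-RQ intersection is W = (28.02, -29.82). J is the foot of the tangent from W: J = (37.00, -7.676).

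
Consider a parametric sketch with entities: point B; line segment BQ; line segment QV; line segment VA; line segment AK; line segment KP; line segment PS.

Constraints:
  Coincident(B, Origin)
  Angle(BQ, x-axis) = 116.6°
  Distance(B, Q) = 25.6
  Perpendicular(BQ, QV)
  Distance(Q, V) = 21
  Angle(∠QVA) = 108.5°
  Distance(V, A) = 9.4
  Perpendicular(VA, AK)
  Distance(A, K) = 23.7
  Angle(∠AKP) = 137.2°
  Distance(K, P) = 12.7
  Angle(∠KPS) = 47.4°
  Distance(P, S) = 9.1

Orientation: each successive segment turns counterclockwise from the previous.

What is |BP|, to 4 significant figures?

17.56

VA ⟂ AK, so AK runs at 8.100°; with |AK| = 23.7, K = (-5.452, 7.521). ∠AKP = 137.2° gives KP at 50.90° from the x-axis; with |KP| = 12.7, P = (2.558, 17.38). Then |BP| = |P − B| = 17.56.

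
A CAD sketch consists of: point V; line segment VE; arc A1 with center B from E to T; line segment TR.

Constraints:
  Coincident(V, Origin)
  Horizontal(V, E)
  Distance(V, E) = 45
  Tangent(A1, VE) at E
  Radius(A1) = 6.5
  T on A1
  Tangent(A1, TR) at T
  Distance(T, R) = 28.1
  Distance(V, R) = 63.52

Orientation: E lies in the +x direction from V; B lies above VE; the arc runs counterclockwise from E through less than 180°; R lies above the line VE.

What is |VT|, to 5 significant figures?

51.829

V is at the origin; V and E share the same y with |VE| = 45.0 and E on the +x side, so E = (45.000, 0.0000). A1 meets VE tangentially, so BE is at right angles to VE, so B = E + (0, 6.5) = (45.000, 6.5000). Since BT ⟂ TR (tangency), |BR| = √(6.5² + 28.1²) = 28.842 regardless of where T sits on A1. So R lies on both circle(V, 63.52) and circle(B, 28.842); the above-VE intersection is R = (53.644, 34.016). T is the foot of the tangent from R: T = (51.481, 5.9996).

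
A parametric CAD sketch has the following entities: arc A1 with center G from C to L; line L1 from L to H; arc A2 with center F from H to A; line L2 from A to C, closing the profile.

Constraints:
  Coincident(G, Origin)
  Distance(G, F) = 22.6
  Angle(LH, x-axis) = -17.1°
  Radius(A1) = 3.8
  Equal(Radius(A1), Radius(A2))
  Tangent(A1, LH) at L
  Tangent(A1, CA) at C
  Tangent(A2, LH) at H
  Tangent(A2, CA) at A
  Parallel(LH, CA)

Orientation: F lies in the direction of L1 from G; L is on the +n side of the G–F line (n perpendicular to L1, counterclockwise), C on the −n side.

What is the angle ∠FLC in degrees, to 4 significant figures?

80.46°

The slot axis is L1's direction at -17.1°, so u = (cos -17.1°, sin -17.1°) = (0.9558, -0.2940) and n = (−sin -17.1°, cos -17.1°) = (0.2940, 0.9558). G is at the origin and F lies 22.6 along u from G, so F = 22.6·u = (21.60, -6.645). Tangency of A1 to both parallel lines with radius 3.8 puts L and C at G ± 3.8·n: L = (1.117, 3.632), C = (-1.117, -3.632). Then cos ∠FLC = LF·LC / (|LF||LC|), giving 80.46°.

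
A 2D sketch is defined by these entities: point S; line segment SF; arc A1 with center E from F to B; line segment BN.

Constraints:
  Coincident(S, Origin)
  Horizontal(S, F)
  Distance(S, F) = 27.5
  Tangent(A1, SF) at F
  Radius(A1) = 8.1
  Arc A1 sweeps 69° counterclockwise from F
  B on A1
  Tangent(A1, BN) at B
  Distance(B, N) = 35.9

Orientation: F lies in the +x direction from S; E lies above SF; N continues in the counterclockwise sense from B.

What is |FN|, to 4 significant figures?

43.77

S is at the origin; S and F share the same y with |SF| = 27.5 and F on the +x side, so F = (27.50, 0.000). Since A1 is tangent to SF there, EF ⟂ SF, so E = F + (0, 8.1) = (27.50, 8.100). On A1, F sits at bearing -90° from E; a 69° counterclockwise sweep puts B at bearing -21°, so B = E + 8.1·(cos -21°, sin -21°) = (35.06, 5.197). Since A1 is tangent to BN there, EB ⟂ BN, so BN runs along (−sin -21°, cos -21°); with |BN| = 35.9, N = (47.93, 38.71). Then |FN| = |N − F| = 43.77.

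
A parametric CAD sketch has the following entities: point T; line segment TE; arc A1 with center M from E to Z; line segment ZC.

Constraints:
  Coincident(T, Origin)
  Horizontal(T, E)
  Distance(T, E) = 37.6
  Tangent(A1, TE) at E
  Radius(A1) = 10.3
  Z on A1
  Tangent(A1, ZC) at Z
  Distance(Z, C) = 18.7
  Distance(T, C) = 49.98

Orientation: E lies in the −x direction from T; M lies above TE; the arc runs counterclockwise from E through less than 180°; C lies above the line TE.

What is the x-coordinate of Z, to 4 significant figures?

-28.85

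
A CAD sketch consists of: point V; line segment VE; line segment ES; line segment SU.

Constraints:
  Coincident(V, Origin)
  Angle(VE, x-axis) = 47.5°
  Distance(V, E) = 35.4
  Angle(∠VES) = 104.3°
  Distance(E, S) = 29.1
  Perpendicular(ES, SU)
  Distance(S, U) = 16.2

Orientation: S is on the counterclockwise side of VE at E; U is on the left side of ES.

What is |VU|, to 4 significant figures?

41.95

V is at the origin; VE runs at 47.5° with length 35.4, so E = 35.4·(cos 47.5°, sin 47.5°) = (23.92, 26.10). ∠VES = 104.3°, so ES runs at 47.5° + (180° − 104.3°) = 123.2° from the x-axis; with |ES| = 29.1, S = E + 29.1·(cos 123.2°, sin 123.2°) = (7.982, 50.45). The perpendicularity gives SU at right angles to ES; with |SU| = 16.2 on the left of ES, U = S + 16.2·(-0.8368, -0.5476) = (-5.574, 41.58). Then |VU| = |U − V| = 41.95.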